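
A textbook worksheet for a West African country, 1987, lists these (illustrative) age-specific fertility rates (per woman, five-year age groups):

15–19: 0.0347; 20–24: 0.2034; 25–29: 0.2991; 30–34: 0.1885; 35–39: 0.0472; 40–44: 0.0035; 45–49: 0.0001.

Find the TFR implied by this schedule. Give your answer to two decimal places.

Sum of ASFRs = 0.0347 + 0.2034 + 0.2991 + 0.1885 + 0.0472 + 0.0035 + 0.0001 = 0.7765
TFR = 5 × 0.7765 = 3.8825

3.88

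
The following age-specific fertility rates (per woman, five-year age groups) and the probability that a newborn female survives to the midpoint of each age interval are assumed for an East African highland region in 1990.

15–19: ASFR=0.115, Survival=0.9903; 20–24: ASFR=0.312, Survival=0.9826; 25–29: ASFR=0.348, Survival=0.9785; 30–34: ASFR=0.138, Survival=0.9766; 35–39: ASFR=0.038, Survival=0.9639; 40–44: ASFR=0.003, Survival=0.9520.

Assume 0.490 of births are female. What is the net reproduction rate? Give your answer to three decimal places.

2.291

Proportion female at birth = 0.490.
Weighting each age-specific rate by interval width and survival:
  15–19: 5 × 0.115 × 0.9903 = 0.56942
  20–24: 5 × 0.312 × 0.9826 = 1.53286
  25–29: 5 × 0.348 × 0.9785 = 1.70259
  30–34: 5 × 0.138 × 0.9766 = 0.67385
  35–39: 5 × 0.038 × 0.9639 = 0.18314
  40–44: 5 × 0.003 × 0.9520 = 0.01428
Sum = 4.67614
NRR = 0.490 × 4.67614 = 2.29131
With NRR above 1 the population is above replacement fertility.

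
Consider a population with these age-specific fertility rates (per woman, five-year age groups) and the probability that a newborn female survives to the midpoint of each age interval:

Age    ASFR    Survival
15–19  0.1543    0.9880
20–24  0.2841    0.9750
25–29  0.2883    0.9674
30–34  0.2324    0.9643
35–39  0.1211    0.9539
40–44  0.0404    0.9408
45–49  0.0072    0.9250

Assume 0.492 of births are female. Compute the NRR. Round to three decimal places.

2.688

Proportion female at birth = 0.492.
Per-age-group product (5 × ASFR × survival probability):
  15–19: 5 × 0.1543 × 0.9880 = 0.76224
  20–24: 5 × 0.2841 × 0.9750 = 1.38499
  25–29: 5 × 0.2883 × 0.9674 = 1.39451
  30–34: 5 × 0.2324 × 0.9643 = 1.12052
  35–39: 5 × 0.1211 × 0.9539 = 0.57759
  40–44: 5 × 0.0404 × 0.9408 = 0.19004
  45–49: 5 × 0.0072 × 0.9250 = 0.03330
Sum = 5.46319
NRR = 0.492 × 5.46319 = 2.68789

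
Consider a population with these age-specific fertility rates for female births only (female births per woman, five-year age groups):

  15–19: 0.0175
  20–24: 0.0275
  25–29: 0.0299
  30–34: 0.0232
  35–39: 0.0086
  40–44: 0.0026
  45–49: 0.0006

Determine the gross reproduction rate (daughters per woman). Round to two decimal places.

0.55

Sum of female ASFRs = 0.0175 + 0.0275 + 0.0299 + 0.0232 + 0.0086 + 0.0026 + 0.0006 = 0.1099
GRR = 5 × 0.1099 = 0.5495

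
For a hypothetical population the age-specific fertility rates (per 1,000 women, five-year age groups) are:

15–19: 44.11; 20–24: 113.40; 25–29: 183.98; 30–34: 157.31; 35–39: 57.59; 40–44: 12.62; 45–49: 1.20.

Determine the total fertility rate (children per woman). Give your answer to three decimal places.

2.851

Sum of ASFRs = 44.11 + 113.40 + 183.98 + 157.31 + 57.59 + 12.62 + 1.20 = 570.21
TFR = 5 × 570.21 / 1000 = 2.85105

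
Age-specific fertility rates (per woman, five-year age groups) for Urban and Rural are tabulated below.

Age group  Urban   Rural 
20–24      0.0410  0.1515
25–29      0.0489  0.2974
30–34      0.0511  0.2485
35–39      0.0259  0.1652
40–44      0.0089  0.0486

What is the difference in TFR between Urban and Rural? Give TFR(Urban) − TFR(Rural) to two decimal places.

-3.68

Urban:
  Sum of ASFRs = 0.0410 + 0.0489 + 0.0511 + 0.0259 + 0.0089 = 0.1758
  TFR = 5 × 0.1758 = 0.879
Rural:
  Sum of ASFRs = 0.1515 + 0.2974 + 0.2485 + 0.1652 + 0.0486 = 0.9112
  TFR = 5 × 0.9112 = 4.556
Difference = 0.879 − 4.556 = -3.677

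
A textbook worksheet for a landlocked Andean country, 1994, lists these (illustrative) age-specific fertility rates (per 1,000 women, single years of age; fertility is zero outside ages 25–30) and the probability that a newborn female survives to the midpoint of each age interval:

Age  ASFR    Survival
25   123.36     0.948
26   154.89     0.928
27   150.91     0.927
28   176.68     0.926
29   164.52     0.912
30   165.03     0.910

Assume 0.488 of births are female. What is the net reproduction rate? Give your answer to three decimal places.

0.422

Proportion female at birth = 0.488.
Survival-weighted fertility by age (1·fₓ·Sₓ):
  25: 1 × 123.36/1000 × 0.948 = 0.11695
  26: 1 × 154.89/1000 × 0.928 = 0.14374
  27: 1 × 150.91/1000 × 0.927 = 0.13989
  28: 1 × 176.68/1000 × 0.926 = 0.16361
  29: 1 × 164.52/1000 × 0.912 = 0.15004
  30: 1 × 165.03/1000 × 0.910 = 0.15018
Sum = 0.86441
NRR = 0.488 × 0.86441 = 0.42183
An NRR under 1 implies long-run decline under these rates.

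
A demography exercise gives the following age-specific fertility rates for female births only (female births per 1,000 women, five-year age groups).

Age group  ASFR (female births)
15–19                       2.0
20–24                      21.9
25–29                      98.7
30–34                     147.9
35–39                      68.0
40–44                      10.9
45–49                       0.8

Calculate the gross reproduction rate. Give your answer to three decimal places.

Sum of female ASFRs = 2.0 + 21.9 + 98.7 + 147.9 + 68.0 + 10.9 + 0.8 = 350.2
GRR = 5 × 350.2 / 1000 = 1.751

1.751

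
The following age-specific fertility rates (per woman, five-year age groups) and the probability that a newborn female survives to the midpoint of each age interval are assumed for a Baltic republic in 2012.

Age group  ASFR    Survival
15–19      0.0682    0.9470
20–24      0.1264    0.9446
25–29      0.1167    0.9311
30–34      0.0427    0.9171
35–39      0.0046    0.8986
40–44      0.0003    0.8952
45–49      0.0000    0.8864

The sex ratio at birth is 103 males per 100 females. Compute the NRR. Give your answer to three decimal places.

Proportion female at birth = 100 / (100 + 103) = 0.49261.
Survival-weighted fertility by age (5·fₓ·Sₓ):
  15–19: 5 × 0.0682 × 0.9470 = 0.32293
  20–24: 5 × 0.1264 × 0.9446 = 0.59699
  25–29: 5 × 0.1167 × 0.9311 = 0.54330
  30–34: 5 × 0.0427 × 0.9171 = 0.19580
  35–39: 5 × 0.0046 × 0.8986 = 0.02067
  40–44: 5 × 0.0003 × 0.8952 = 0.00134
  45–49: 5 × 0.0000 × 0.8864 = 0.00000
Sum = 1.68103
NRR = 0.49261 × 1.68103 = 0.82809
With NRR below 1 the population is below replacement fertility.

0.828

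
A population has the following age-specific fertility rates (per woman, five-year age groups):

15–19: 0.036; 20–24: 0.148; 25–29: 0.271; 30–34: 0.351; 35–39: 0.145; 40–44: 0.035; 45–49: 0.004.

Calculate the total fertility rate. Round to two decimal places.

4.95

Sum of ASFRs = 0.036 + 0.148 + 0.271 + 0.351 + 0.145 + 0.035 + 0.004 = 0.990
TFR = 5 × 0.990 = 4.95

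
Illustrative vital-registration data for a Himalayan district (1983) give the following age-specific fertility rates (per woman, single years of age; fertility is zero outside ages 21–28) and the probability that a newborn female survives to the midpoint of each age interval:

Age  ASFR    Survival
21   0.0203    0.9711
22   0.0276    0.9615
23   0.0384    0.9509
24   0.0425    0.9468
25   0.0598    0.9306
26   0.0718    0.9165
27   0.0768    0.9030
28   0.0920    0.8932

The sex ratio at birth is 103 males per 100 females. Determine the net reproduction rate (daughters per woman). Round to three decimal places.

Proportion female at birth = 100 / (100 + 103) = 0.49261.
Per-age-group product (1 × ASFR × survival probability):
  21: 1 × 0.0203 × 0.9711 = 0.01971
  22: 1 × 0.0276 × 0.9615 = 0.02654
  23: 1 × 0.0384 × 0.9509 = 0.03651
  24: 1 × 0.0425 × 0.9468 = 0.04024
  25: 1 × 0.0598 × 0.9306 = 0.05565
  26: 1 × 0.0718 × 0.9165 = 0.06580
  27: 1 × 0.0768 × 0.9030 = 0.06935
  28: 1 × 0.0920 × 0.8932 = 0.08217
Sum = 0.39597
NRR = 0.49261 × 0.39597 = 0.19506
An NRR under 1 implies long-run decline under these rates.

0.195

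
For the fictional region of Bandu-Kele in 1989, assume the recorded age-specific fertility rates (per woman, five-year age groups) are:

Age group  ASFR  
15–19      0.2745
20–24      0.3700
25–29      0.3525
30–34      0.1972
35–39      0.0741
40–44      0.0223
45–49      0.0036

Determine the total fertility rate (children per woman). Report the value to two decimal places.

Sum of ASFRs = 0.2745 + 0.3700 + 0.3525 + 0.1972 + 0.0741 + 0.0223 + 0.0036 = 1.2942
TFR = 5 × 1.2942 = 6.471

6.47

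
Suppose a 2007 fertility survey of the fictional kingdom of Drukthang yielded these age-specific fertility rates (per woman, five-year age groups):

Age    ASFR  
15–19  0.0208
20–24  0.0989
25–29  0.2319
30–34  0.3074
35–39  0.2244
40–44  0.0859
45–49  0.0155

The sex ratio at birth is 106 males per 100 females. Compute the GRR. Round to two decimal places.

Proportion female at birth = 100 / (100 + 106) = 0.48544.
Sum of ASFRs = 0.0208 + 0.0989 + 0.2319 + 0.3074 + 0.2244 + 0.0859 + 0.0155 = 0.9848
TFR = 5 × 0.9848 = 4.924
GRR = 0.48544 × 4.924 = 2.39031

2.39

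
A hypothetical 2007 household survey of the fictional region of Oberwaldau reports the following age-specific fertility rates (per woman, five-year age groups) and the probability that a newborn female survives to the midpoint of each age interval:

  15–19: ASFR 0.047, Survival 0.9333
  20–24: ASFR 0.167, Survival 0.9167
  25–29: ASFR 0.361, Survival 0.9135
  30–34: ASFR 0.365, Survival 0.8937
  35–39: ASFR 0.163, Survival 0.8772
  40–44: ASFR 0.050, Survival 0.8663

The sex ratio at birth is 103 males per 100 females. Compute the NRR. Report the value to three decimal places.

2.560

Proportion female at birth = 100 / (100 + 103) = 0.49261.
Per-age-group product (5 × ASFR × survival probability):
  15–19: 5 × 0.047 × 0.9333 = 0.21933
  20–24: 5 × 0.167 × 0.9167 = 0.76544
  25–29: 5 × 0.361 × 0.9135 = 1.64887
  30–34: 5 × 0.365 × 0.8937 = 1.63100
  35–39: 5 × 0.163 × 0.8772 = 0.71492
  40–44: 5 × 0.050 × 0.8663 = 0.21658
Sum = 5.19614
NRR = 0.49261 × 5.19614 = 2.55967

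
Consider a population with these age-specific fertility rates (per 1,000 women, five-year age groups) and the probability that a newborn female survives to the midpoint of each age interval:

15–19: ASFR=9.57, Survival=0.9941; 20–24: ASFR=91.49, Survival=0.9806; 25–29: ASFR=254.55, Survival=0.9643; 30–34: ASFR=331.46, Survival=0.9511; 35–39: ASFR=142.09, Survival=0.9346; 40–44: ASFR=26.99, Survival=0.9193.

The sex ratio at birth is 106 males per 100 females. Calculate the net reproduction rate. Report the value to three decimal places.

Proportion female at birth = 100 / (100 + 106) = 0.48544.
Weighting each age-specific rate by interval width and survival:
  15–19: 5 × 9.57/1000 × 0.9941 = 0.04757
  20–24: 5 × 91.49/1000 × 0.9806 = 0.44858
  25–29: 5 × 254.55/1000 × 0.9643 = 1.22731
  30–34: 5 × 331.46/1000 × 0.9511 = 1.57626
  35–39: 5 × 142.09/1000 × 0.9346 = 0.66399
  40–44: 5 × 26.99/1000 × 0.9193 = 0.12406
Sum = 4.08777
NRR = 0.48544 × 4.08777 = 1.98437
An NRR exceeding 1 indicates intrinsic growth under these rates.

1.984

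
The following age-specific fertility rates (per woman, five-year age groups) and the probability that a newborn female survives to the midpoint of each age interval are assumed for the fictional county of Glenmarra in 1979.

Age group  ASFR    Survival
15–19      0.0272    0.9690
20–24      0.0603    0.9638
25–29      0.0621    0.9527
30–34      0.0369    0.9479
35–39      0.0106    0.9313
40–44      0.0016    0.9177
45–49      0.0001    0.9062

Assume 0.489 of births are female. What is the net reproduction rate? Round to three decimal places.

0.465

Proportion female at birth = 0.489.
Weighting each age-specific rate by interval width and survival:
  15–19: 5 × 0.0272 × 0.9690 = 0.13178
  20–24: 5 × 0.0603 × 0.9638 = 0.29059
  25–29: 5 × 0.0621 × 0.9527 = 0.29581
  30–34: 5 × 0.0369 × 0.9479 = 0.17489
  35–39: 5 × 0.0106 × 0.9313 = 0.04936
  40–44: 5 × 0.0016 × 0.9177 = 0.00734
  45–49: 5 × 0.0001 × 0.9062 = 0.00045
Sum = 0.95022
NRR = 0.489 × 0.95022 = 0.46466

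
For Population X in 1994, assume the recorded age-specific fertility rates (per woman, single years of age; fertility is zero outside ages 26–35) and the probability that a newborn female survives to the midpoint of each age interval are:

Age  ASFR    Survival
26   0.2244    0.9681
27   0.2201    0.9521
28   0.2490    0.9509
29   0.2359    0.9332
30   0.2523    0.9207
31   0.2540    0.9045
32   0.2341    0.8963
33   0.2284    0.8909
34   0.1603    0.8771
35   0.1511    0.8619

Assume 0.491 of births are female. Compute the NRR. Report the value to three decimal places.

Proportion female at birth = 0.491.
Per-age-group product (1 × ASFR × survival probability):
  26: 1 × 0.2244 × 0.9681 = 0.21724
  27: 1 × 0.2201 × 0.9521 = 0.20956
  28: 1 × 0.2490 × 0.9509 = 0.23677
  29: 1 × 0.2359 × 0.9332 = 0.22014
  30: 1 × 0.2523 × 0.9207 = 0.23229
  31: 1 × 0.2540 × 0.9045 = 0.22974
  32: 1 × 0.2341 × 0.8963 = 0.20982
  33: 1 × 0.2284 × 0.8909 = 0.20348
  34: 1 × 0.1603 × 0.8771 = 0.14060
  35: 1 × 0.1511 × 0.8619 = 0.13023
Sum = 2.02987
NRR = 0.491 × 2.02987 = 0.99667
NRR < 1, so the cohort does not fully replace itself.

0.997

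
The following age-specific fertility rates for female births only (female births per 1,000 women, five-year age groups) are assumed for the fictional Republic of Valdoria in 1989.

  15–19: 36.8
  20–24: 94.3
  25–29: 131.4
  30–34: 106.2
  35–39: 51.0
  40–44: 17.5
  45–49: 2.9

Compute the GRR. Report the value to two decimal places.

2.20

Sum of female ASFRs = 36.8 + 94.3 + 131.4 + 106.2 + 51.0 + 17.5 + 2.9 = 440.1
GRR = 5 × 440.1 / 1000 = 2.2005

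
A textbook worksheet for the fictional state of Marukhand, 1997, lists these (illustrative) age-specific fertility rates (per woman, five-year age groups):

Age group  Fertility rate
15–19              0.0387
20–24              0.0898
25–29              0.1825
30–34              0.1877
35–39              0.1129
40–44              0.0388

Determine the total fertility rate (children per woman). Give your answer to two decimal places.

3.25

Sum of ASFRs = 0.0387 + 0.0898 + 0.1825 + 0.1877 + 0.1129 + 0.0388 = 0.6504
TFR = 5 × 0.6504 = 3.252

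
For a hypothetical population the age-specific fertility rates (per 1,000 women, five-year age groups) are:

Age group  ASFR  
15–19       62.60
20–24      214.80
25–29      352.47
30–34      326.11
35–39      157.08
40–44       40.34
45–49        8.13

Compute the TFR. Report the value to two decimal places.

Sum of ASFRs = 62.60 + 214.80 + 352.47 + 326.11 + 157.08 + 40.34 + 8.13 = 1161.53
TFR = 5 × 1161.53 / 1000 = 5.80765

5.81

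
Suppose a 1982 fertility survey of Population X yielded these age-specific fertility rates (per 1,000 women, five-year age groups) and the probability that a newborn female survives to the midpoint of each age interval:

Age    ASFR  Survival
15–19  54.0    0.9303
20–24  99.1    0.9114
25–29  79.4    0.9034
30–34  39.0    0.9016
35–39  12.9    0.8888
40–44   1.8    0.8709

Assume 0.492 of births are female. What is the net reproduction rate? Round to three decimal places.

Proportion female at birth = 0.492.
Survival-weighted fertility by age (5·fₓ·Sₓ):
  15–19: 5 × 54.0/1000 × 0.9303 = 0.25118
  20–24: 5 × 99.1/1000 × 0.9114 = 0.45160
  25–29: 5 × 79.4/1000 × 0.9034 = 0.35865
  30–34: 5 × 39.0/1000 × 0.9016 = 0.17581
  35–39: 5 × 12.9/1000 × 0.8888 = 0.05733
  40–44: 5 × 1.8/1000 × 0.8709 = 0.00784
Sum = 1.30241
NRR = 0.492 × 1.30241 = 0.64079

0.641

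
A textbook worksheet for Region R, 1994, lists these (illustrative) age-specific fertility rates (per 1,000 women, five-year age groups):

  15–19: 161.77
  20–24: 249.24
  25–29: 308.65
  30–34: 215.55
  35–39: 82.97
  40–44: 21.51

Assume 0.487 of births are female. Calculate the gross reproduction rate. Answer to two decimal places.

Proportion female at birth = 0.487.
Sum of ASFRs = 161.77 + 249.24 + 308.65 + 215.55 + 82.97 + 21.51 = 1039.69
TFR = 5 × 1039.69 / 1000 = 5.19845
GRR = 0.487 × 5.19845 = 2.53165

2.53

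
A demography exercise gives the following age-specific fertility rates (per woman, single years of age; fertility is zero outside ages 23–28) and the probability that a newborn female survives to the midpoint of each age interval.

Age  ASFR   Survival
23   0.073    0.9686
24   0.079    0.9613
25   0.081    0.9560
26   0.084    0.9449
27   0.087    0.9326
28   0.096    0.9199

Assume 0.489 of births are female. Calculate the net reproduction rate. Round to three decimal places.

Proportion female at birth = 0.489.
Per-age-group product (1 × ASFR × survival probability):
  23: 1 × 0.073 × 0.9686 = 0.07071
  24: 1 × 0.079 × 0.9613 = 0.07594
  25: 1 × 0.081 × 0.9560 = 0.07744
  26: 1 × 0.084 × 0.9449 = 0.07937
  27: 1 × 0.087 × 0.9326 = 0.08114
  28: 1 × 0.096 × 0.9199 = 0.08831
Sum = 0.47291
NRR = 0.489 × 0.47291 = 0.23125
With NRR below 1 the population is below replacement fertility.

0.231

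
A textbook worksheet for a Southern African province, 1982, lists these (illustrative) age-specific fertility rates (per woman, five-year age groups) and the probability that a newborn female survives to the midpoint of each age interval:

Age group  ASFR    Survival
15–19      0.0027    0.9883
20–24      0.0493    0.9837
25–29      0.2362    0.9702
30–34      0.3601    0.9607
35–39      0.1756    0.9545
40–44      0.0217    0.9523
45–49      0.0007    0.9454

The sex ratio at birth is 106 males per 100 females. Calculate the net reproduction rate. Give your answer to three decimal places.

Proportion female at birth = 100 / (100 + 106) = 0.48544.
Each age group contributes 5 × ASFR × survival:
  15–19: 5 × 0.0027 × 0.9883 = 0.01334
  20–24: 5 × 0.0493 × 0.9837 = 0.24248
  25–29: 5 × 0.2362 × 0.9702 = 1.14581
  30–34: 5 × 0.3601 × 0.9607 = 1.72974
  35–39: 5 × 0.1756 × 0.9545 = 0.83805
  40–44: 5 × 0.0217 × 0.9523 = 0.10332
  45–49: 5 × 0.0007 × 0.9454 = 0.00331
Sum = 4.07605
NRR = 0.48544 × 4.07605 = 1.97868
An NRR exceeding 1 indicates intrinsic growth under these rates.

1.979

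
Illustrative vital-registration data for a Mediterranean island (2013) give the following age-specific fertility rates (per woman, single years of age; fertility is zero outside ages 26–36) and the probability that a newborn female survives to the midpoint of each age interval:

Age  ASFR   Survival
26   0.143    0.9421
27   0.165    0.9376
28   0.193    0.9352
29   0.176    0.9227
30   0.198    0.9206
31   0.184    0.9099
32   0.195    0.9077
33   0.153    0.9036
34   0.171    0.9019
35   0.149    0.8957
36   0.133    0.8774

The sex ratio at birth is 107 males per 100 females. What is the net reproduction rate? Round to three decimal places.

Proportion female at birth = 100 / (100 + 107) = 0.48309.
Survival-weighted fertility by age (1·fₓ·Sₓ):
  26: 1 × 0.143 × 0.9421 = 0.13472
  27: 1 × 0.165 × 0.9376 = 0.15470
  28: 1 × 0.193 × 0.9352 = 0.18049
  29: 1 × 0.176 × 0.9227 = 0.16240
  30: 1 × 0.198 × 0.9206 = 0.18228
  31: 1 × 0.184 × 0.9099 = 0.16742
  32: 1 × 0.195 × 0.9077 = 0.17700
  33: 1 × 0.153 × 0.9036 = 0.13825
  34: 1 × 0.171 × 0.9019 = 0.15422
  35: 1 × 0.149 × 0.8957 = 0.13346
  36: 1 × 0.133 × 0.8774 = 0.11669
Sum = 1.70163
NRR = 0.48309 × 1.70163 = 0.82204

0.822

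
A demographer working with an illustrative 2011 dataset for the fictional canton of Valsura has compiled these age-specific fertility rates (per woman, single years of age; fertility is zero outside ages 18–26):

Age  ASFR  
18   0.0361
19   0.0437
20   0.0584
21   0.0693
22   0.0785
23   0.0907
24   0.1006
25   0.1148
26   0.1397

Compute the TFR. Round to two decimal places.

0.73

Sum of ASFRs = 0.0361 + 0.0437 + 0.0584 + 0.0693 + 0.0785 + 0.0907 + 0.1006 + 0.1148 + 0.1397 = 0.7318
TFR = 0.7318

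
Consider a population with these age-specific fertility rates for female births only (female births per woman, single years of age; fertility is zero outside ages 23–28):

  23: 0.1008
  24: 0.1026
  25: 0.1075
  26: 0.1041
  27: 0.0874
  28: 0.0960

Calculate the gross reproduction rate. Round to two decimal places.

0.60

Sum of female ASFRs = 0.1008 + 0.1026 + 0.1075 + 0.1041 + 0.0874 + 0.0960 = 0.5984
GRR = 0.5984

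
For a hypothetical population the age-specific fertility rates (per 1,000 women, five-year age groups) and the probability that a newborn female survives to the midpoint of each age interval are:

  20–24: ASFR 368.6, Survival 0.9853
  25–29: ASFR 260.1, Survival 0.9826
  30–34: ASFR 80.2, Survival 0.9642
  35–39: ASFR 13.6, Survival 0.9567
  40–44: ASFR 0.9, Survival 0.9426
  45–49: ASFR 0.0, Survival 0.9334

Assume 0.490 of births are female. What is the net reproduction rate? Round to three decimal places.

1.739

Proportion female at birth = 0.490.
Each age group contributes 5 × ASFR × survival:
  20–24: 5 × 368.6/1000 × 0.9853 = 1.81591
  25–29: 5 × 260.1/1000 × 0.9826 = 1.27787
  30–34: 5 × 80.2/1000 × 0.9642 = 0.38664
  35–39: 5 × 13.6/1000 × 0.9567 = 0.06506
  40–44: 5 × 0.9/1000 × 0.9426 = 0.00424
  45–49: 5 × 0.0/1000 × 0.9334 = 0.00000
Sum = 3.54972
NRR = 0.490 × 3.54972 = 1.73936
With NRR above 1 the population is above replacement fertility.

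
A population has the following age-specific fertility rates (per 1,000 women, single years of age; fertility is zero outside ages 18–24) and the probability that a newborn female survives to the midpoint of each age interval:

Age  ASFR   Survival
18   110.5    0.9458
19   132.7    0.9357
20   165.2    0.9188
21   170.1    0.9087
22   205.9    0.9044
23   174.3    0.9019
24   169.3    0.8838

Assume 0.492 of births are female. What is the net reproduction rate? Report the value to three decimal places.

0.506

Proportion female at birth = 0.492.
Per-age-group product (1 × ASFR × survival probability):
  18: 1 × 110.5/1000 × 0.9458 = 0.10451
  19: 1 × 132.7/1000 × 0.9357 = 0.12417
  20: 1 × 165.2/1000 × 0.9188 = 0.15179
  21: 1 × 170.1/1000 × 0.9087 = 0.15457
  22: 1 × 205.9/1000 × 0.9044 = 0.18622
  23: 1 × 174.3/1000 × 0.9019 = 0.15720
  24: 1 × 169.3/1000 × 0.8838 = 0.14963
Sum = 1.02809
NRR = 0.492 × 1.02809 = 0.50582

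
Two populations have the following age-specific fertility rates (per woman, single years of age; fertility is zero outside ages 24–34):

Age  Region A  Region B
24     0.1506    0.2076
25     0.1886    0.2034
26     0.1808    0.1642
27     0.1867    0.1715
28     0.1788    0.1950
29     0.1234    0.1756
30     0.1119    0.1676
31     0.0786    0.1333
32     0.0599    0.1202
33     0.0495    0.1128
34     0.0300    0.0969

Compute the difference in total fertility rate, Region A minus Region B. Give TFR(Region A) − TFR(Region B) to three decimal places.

-0.409

Region A:
  Sum of ASFRs = 0.1506 + 0.1886 + 0.1808 + 0.1867 + 0.1788 + 0.1234 + 0.1119 + 0.0786 + 0.0599 + 0.0495 + 0.0300 = 1.3388
  TFR = 1.3388
Region B:
  Sum of ASFRs = 0.2076 + 0.2034 + 0.1642 + 0.1715 + 0.1950 + 0.1756 + 0.1676 + 0.1333 + 0.1202 + 0.1128 + 0.0969 = 1.7481
  TFR = 1.7481
Difference = 1.3388 − 1.7481 = -0.4093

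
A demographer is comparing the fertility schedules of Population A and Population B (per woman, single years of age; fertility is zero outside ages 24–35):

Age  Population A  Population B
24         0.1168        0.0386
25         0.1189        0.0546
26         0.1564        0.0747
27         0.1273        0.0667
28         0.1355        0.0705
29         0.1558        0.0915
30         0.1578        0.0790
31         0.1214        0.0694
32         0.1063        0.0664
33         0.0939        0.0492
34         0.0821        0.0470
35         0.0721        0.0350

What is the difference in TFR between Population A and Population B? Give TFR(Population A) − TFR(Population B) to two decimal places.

Population A:
  Sum of ASFRs = 0.1168 + 0.1189 + 0.1564 + 0.1273 + 0.1355 + 0.1558 + 0.1578 + 0.1214 + 0.1063 + 0.0939 + 0.0821 + 0.0721 = 1.4443
  TFR = 1.4443
Population B:
  Sum of ASFRs = 0.0386 + 0.0546 + 0.0747 + 0.0667 + 0.0705 + 0.0915 + 0.0790 + 0.0694 + 0.0664 + 0.0492 + 0.0470 + 0.0350 = 0.7426
  TFR = 0.7426
Difference = 1.4443 − 0.7426 = 0.7017

0.70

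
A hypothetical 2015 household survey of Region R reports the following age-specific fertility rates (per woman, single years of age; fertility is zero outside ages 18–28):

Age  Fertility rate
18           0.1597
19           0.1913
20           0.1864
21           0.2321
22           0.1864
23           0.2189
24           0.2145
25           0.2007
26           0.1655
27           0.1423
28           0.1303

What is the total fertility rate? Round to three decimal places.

2.028

Sum of ASFRs = 0.1597 + 0.1913 + 0.1864 + 0.2321 + 0.1864 + 0.2189 + 0.2145 + 0.2007 + 0.1655 + 0.1423 + 0.1303 = 2.0281
TFR = 2.0281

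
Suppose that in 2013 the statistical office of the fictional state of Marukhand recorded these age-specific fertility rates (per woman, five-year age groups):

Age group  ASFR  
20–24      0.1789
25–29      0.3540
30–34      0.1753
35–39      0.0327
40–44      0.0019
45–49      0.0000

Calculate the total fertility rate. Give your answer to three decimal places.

Sum of ASFRs = 0.1789 + 0.3540 + 0.1753 + 0.0327 + 0.0019 + 0.0000 = 0.7428
TFR = 5 × 0.7428 = 3.714

3.714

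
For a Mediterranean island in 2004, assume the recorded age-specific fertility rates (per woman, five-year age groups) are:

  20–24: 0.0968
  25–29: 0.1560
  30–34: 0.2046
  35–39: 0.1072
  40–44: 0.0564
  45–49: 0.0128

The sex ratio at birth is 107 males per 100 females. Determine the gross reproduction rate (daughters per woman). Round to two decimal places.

Proportion female at birth = 100 / (100 + 107) = 0.48309.
Sum of ASFRs = 0.0968 + 0.1560 + 0.2046 + 0.1072 + 0.0564 + 0.0128 = 0.6338
TFR = 5 × 0.6338 = 3.169
GRR = 0.48309 × 3.169 = 1.53091

1.53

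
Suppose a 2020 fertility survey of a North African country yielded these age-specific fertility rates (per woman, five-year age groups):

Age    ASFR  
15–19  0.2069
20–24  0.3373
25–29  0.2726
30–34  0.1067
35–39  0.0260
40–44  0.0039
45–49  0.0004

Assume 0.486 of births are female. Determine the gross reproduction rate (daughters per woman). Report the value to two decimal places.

2.32

Proportion female at birth = 0.486.
Sum of ASFRs = 0.2069 + 0.3373 + 0.2726 + 0.1067 + 0.0260 + 0.0039 + 0.0004 = 0.9538
TFR = 5 × 0.9538 = 4.769
GRR = 0.486 × 4.769 = 2.31773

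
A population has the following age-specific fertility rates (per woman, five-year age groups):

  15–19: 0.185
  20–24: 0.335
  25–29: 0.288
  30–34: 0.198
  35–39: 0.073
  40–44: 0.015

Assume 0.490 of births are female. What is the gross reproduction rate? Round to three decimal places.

2.680

Proportion female at birth = 0.490.
Sum of ASFRs = 0.185 + 0.335 + 0.288 + 0.198 + 0.073 + 0.015 = 1.094
TFR = 5 × 1.094 = 5.47
GRR = 0.490 × 5.47 = 2.68030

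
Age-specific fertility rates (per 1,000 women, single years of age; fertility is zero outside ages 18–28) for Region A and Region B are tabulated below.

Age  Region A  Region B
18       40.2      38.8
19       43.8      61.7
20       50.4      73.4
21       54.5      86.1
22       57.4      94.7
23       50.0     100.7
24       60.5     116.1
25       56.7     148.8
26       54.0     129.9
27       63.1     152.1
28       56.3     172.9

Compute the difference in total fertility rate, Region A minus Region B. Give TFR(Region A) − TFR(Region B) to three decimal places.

-0.588

Region A:
  Sum of ASFRs = 40.2 + 43.8 + 50.4 + 54.5 + 57.4 + 50.0 + 60.5 + 56.7 + 54.0 + 63.1 + 56.3 = 586.9
  TFR = 586.9 / 1000 = 0.5869
Region B:
  Sum of ASFRs = 38.8 + 61.7 + 73.4 + 86.1 + 94.7 + 100.7 + 116.1 + 148.8 + 129.9 + 152.1 + 172.9 = 1175.2
  TFR = 1175.2 / 1000 = 1.1752
Difference = 0.5869 − 1.1752 = -0.5883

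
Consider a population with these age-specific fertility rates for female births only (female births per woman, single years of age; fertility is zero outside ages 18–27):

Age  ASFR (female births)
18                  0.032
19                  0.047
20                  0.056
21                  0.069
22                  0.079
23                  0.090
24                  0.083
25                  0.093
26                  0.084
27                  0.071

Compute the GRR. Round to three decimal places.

Sum of female ASFRs = 0.032 + 0.047 + 0.056 + 0.069 + 0.079 + 0.090 + 0.083 + 0.093 + 0.084 + 0.071 = 0.704
GRR = 0.704

0.704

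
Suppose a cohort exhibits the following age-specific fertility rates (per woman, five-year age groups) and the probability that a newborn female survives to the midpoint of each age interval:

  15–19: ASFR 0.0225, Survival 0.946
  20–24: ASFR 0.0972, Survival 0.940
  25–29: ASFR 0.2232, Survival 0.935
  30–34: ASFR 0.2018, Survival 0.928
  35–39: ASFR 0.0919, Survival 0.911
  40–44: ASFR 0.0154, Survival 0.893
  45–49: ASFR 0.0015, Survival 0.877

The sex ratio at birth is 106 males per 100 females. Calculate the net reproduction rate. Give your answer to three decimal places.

1.474

Proportion female at birth = 100 / (100 + 106) = 0.48544.
Survival-weighted fertility by age (5·fₓ·Sₓ):
  15–19: 5 × 0.0225 × 0.946 = 0.10643
  20–24: 5 × 0.0972 × 0.940 = 0.45684
  25–29: 5 × 0.2232 × 0.935 = 1.04346
  30–34: 5 × 0.2018 × 0.928 = 0.93635
  35–39: 5 × 0.0919 × 0.911 = 0.41860
  40–44: 5 × 0.0154 × 0.893 = 0.06876
  45–49: 5 × 0.0015 × 0.877 = 0.00658
Sum = 3.03702
NRR = 0.48544 × 3.03702 = 1.47429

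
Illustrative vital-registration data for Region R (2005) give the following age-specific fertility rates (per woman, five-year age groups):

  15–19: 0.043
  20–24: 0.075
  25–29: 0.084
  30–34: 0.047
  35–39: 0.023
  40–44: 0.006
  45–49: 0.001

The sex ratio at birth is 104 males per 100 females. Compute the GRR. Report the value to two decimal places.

Proportion female at birth = 100 / (100 + 104) = 0.49020.
Sum of ASFRs = 0.043 + 0.075 + 0.084 + 0.047 + 0.023 + 0.006 + 0.001 = 0.279
TFR = 5 × 0.279 = 1.395
GRR = 0.49020 × 1.395 = 0.68383

0.68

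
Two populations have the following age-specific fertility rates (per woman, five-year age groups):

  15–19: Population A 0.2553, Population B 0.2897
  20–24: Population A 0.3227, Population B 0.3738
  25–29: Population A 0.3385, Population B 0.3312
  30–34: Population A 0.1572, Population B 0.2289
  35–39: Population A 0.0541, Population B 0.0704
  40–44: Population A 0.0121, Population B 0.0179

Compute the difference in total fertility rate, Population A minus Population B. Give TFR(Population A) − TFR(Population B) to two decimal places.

-0.86

Population A:
  Sum of ASFRs = 0.2553 + 0.3227 + 0.3385 + 0.1572 + 0.0541 + 0.0121 = 1.1399
  TFR = 5 × 1.1399 = 5.6995
Population B:
  Sum of ASFRs = 0.2897 + 0.3738 + 0.3312 + 0.2289 + 0.0704 + 0.0179 = 1.3119
  TFR = 5 × 1.3119 = 6.5595
Difference = 5.6995 − 6.5595 = -0.86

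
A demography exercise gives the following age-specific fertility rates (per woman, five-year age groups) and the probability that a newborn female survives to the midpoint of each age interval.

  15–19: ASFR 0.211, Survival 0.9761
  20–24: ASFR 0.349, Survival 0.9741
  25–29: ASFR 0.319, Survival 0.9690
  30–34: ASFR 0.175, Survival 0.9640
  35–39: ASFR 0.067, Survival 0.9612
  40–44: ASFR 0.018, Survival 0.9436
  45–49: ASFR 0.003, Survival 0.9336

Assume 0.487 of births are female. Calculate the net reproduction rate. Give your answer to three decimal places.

2.698

Proportion female at birth = 0.487.
Each age group contributes 5 × ASFR × survival:
  15–19: 5 × 0.211 × 0.9761 = 1.02979
  20–24: 5 × 0.349 × 0.9741 = 1.69980
  25–29: 5 × 0.319 × 0.9690 = 1.54556
  30–34: 5 × 0.175 × 0.9640 = 0.84350
  35–39: 5 × 0.067 × 0.9612 = 0.32200
  40–44: 5 × 0.018 × 0.9436 = 0.08492
  45–49: 5 × 0.003 × 0.9336 = 0.01400
Sum = 5.53957
NRR = 0.487 × 5.53957 = 2.69777
With NRR above 1 the population is above replacement fertility.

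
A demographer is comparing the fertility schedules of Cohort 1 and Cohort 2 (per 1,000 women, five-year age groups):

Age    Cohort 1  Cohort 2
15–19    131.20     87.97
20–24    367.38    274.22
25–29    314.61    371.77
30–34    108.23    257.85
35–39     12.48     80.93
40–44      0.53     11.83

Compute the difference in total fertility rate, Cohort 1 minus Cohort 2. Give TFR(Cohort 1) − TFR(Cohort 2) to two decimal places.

Cohort 1:
  Sum of ASFRs = 131.20 + 367.38 + 314.61 + 108.23 + 12.48 + 0.53 = 934.43
  TFR = 5 × 934.43 / 1000 = 4.67215
Cohort 2:
  Sum of ASFRs = 87.97 + 274.22 + 371.77 + 257.85 + 80.93 + 11.83 = 1084.57
  TFR = 5 × 1084.57 / 1000 = 5.42285
Difference = 4.67215 − 5.42285 = -0.7507

-0.75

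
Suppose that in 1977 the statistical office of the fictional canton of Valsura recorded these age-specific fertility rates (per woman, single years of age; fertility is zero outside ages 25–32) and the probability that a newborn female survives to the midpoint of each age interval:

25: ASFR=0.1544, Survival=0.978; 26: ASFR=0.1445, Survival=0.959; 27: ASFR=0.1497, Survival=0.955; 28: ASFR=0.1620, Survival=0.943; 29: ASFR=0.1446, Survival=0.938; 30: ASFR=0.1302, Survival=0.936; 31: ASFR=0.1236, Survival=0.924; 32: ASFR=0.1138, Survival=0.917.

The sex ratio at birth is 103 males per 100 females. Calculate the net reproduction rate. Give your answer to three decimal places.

0.523

Proportion female at birth = 100 / (100 + 103) = 0.49261.
Survival-weighted fertility by age (1·fₓ·Sₓ):
  25: 1 × 0.1544 × 0.978 = 0.15100
  26: 1 × 0.1445 × 0.959 = 0.13858
  27: 1 × 0.1497 × 0.955 = 0.14296
  28: 1 × 0.1620 × 0.943 = 0.15277
  29: 1 × 0.1446 × 0.938 = 0.13563
  30: 1 × 0.1302 × 0.936 = 0.12187
  31: 1 × 0.1236 × 0.924 = 0.11421
  32: 1 × 0.1138 × 0.917 = 0.10435
Sum = 1.06137
NRR = 0.49261 × 1.06137 = 0.52284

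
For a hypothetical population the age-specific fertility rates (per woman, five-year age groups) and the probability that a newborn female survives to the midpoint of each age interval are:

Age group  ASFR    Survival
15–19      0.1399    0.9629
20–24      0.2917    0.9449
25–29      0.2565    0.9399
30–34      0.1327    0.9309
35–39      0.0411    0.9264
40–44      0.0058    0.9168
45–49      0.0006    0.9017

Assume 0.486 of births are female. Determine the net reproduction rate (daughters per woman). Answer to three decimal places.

1.990

Proportion female at birth = 0.486.
Survival-weighted fertility by age (5·fₓ·Sₓ):
  15–19: 5 × 0.1399 × 0.9629 = 0.67355
  20–24: 5 × 0.2917 × 0.9449 = 1.37814
  25–29: 5 × 0.2565 × 0.9399 = 1.20542
  30–34: 5 × 0.1327 × 0.9309 = 0.61765
  35–39: 5 × 0.0411 × 0.9264 = 0.19038
  40–44: 5 × 0.0058 × 0.9168 = 0.02659
  45–49: 5 × 0.0006 × 0.9017 = 0.00271
Sum = 4.09444
NRR = 0.486 × 4.09444 = 1.98990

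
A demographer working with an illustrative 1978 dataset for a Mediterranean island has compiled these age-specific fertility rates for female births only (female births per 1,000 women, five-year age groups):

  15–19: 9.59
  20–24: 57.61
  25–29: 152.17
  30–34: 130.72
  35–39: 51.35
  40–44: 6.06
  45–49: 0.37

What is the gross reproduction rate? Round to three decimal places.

2.039

Sum of female ASFRs = 9.59 + 57.61 + 152.17 + 130.72 + 51.35 + 6.06 + 0.37 = 407.87
GRR = 5 × 407.87 / 1000 = 2.03935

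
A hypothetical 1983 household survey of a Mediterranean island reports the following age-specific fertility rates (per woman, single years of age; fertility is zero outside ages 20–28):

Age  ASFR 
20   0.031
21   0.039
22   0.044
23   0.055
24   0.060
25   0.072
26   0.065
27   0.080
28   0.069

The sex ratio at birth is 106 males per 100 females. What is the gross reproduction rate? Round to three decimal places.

Proportion female at birth = 100 / (100 + 106) = 0.48544.
Sum of ASFRs = 0.031 + 0.039 + 0.044 + 0.055 + 0.060 + 0.072 + 0.065 + 0.080 + 0.069 = 0.515
TFR = 0.515
GRR = 0.48544 × 0.515 = 0.25000

0.250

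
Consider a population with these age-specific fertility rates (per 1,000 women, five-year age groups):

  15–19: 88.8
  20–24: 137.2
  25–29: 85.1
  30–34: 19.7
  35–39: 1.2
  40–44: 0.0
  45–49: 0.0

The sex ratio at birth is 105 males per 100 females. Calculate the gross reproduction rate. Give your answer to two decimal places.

Proportion female at birth = 100 / (100 + 105) = 0.48780.
Sum of ASFRs = 88.8 + 137.2 + 85.1 + 19.7 + 1.2 + 0.0 + 0.0 = 332.0
TFR = 5 × 332.0 / 1000 = 1.66
GRR = 0.48780 × 1.66 = 0.80975

0.81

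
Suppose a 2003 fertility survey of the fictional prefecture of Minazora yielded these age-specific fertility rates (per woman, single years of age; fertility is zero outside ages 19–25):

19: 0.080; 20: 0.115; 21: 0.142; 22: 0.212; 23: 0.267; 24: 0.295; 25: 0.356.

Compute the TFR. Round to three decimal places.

1.467

Sum of ASFRs = 0.080 + 0.115 + 0.142 + 0.212 + 0.267 + 0.295 + 0.356 = 1.467
TFR = 1.467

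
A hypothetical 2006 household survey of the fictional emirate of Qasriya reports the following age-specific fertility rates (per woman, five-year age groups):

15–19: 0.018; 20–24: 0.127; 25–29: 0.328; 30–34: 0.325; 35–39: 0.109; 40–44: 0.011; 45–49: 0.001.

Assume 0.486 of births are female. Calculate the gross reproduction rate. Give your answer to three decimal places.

2.233

Proportion female at birth = 0.486.
Sum of ASFRs = 0.018 + 0.127 + 0.328 + 0.325 + 0.109 + 0.011 + 0.001 = 0.919
TFR = 5 × 0.919 = 4.595
GRR = 0.486 × 4.595 = 2.23317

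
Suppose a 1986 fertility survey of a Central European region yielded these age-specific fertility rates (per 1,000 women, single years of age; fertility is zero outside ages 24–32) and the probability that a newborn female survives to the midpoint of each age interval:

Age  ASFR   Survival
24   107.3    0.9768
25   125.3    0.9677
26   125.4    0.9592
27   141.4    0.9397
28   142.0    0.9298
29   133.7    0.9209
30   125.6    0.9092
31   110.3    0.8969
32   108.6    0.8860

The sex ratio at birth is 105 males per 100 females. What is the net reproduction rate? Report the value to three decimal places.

0.509

Proportion female at birth = 100 / (100 + 105) = 0.48780.
Survival-weighted fertility by age (1·fₓ·Sₓ):
  24: 1 × 107.3/1000 × 0.9768 = 0.10481
  25: 1 × 125.3/1000 × 0.9677 = 0.12125
  26: 1 × 125.4/1000 × 0.9592 = 0.12028
  27: 1 × 141.4/1000 × 0.9397 = 0.13287
  28: 1 × 142.0/1000 × 0.9298 = 0.13203
  29: 1 × 133.7/1000 × 0.9209 = 0.12312
  30: 1 × 125.6/1000 × 0.9092 = 0.11420
  31: 1 × 110.3/1000 × 0.8969 = 0.09893
  32: 1 × 108.6/1000 × 0.8860 = 0.09622
Sum = 1.04371
NRR = 0.48780 × 1.04371 = 0.50912
NRR < 1, so the cohort does not fully replace itself.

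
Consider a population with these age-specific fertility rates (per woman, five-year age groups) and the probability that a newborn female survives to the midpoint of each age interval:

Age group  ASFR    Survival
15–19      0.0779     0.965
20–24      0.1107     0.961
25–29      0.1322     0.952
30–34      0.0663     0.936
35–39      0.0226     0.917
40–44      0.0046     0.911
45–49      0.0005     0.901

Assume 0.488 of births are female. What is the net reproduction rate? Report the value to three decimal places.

Proportion female at birth = 0.488.
Survival-weighted fertility by age (5·fₓ·Sₓ):
  15–19: 5 × 0.0779 × 0.965 = 0.37587
  20–24: 5 × 0.1107 × 0.961 = 0.53191
  25–29: 5 × 0.1322 × 0.952 = 0.62927
  30–34: 5 × 0.0663 × 0.936 = 0.31028
  35–39: 5 × 0.0226 × 0.917 = 0.10362
  40–44: 5 × 0.0046 × 0.911 = 0.02095
  45–49: 5 × 0.0005 × 0.901 = 0.00225
Sum = 1.97415
NRR = 0.488 × 1.97415 = 0.96339

0.963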